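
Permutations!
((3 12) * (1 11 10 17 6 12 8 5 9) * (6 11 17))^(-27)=((1 17 11 10 6 12 3 8 5 9))^(-27)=(1 10 3 9 11 12 5 17 6 8)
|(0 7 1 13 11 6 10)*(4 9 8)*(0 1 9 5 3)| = |(0 7 9 8 4 5 3)(1 13 11 6 10)| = 35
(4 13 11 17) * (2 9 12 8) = [0, 1, 9, 3, 13, 5, 6, 7, 2, 12, 10, 17, 8, 11, 14, 15, 16, 4] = (2 9 12 8)(4 13 11 17)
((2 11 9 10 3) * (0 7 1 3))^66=(0 1 2 9)(3 11 10 7)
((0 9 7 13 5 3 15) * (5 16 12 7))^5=((0 9 5 3 15)(7 13 16 12))^5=(7 13 16 12)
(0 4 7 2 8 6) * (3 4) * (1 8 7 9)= (0 3 4 9 1 8 6)(2 7)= [3, 8, 7, 4, 9, 5, 0, 2, 6, 1]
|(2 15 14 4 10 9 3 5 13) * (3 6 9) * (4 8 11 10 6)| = 9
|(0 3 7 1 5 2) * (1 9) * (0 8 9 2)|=8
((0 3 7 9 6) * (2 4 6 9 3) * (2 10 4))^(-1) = ((0 10 4 6)(3 7))^(-1) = (0 6 4 10)(3 7)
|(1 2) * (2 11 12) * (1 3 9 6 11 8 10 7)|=12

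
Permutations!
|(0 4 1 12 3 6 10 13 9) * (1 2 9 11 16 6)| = 60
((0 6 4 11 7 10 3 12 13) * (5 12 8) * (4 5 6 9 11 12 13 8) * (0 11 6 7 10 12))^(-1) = (0 4 3 10 11 13 5 6 9)(7 8 12)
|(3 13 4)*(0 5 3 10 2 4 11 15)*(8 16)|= 6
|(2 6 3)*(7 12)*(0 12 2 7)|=|(0 12)(2 6 3 7)|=4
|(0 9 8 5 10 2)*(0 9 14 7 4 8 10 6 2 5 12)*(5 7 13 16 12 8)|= |(0 14 13 16 12)(2 9 10 7 4 5 6)|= 35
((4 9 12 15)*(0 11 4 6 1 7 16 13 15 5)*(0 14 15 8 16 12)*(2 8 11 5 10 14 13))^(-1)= (0 9 4 11 13 5)(1 6 15 14 10 12 7)(2 16 8)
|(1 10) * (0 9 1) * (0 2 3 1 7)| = 12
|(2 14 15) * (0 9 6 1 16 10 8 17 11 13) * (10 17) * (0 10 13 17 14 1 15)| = |(0 9 6 15 2 1 16 14)(8 13 10)(11 17)| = 24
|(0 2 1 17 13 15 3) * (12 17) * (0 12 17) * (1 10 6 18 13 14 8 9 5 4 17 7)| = 18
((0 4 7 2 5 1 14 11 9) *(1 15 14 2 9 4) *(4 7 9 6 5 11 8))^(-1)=((0 1 2 11 7 6 5 15 14 8 4 9))^(-1)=(0 9 4 8 14 15 5 6 7 11 2 1)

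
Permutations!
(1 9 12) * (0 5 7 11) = [5, 9, 2, 3, 4, 7, 6, 11, 8, 12, 10, 0, 1] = (0 5 7 11)(1 9 12)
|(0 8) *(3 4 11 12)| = 4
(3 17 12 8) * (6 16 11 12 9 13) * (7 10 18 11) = (3 17 9 13 6 16 7 10 18 11 12 8) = [0, 1, 2, 17, 4, 5, 16, 10, 3, 13, 18, 12, 8, 6, 14, 15, 7, 9, 11]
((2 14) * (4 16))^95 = ((2 14)(4 16))^95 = (2 14)(4 16)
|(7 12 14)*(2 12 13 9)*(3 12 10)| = 8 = |(2 10 3 12 14 7 13 9)|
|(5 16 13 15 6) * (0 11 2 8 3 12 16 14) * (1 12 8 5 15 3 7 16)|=|(0 11 2 5 14)(1 12)(3 8 7 16 13)(6 15)|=10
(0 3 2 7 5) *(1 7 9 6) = (0 3 2 9 6 1 7 5) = [3, 7, 9, 2, 4, 0, 1, 5, 8, 6]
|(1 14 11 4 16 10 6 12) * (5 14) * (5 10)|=20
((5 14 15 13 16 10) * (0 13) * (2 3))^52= (0 10 15 16 14 13 5)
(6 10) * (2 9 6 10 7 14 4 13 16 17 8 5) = (2 9 6 7 14 4 13 16 17 8 5) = [0, 1, 9, 3, 13, 2, 7, 14, 5, 6, 10, 11, 12, 16, 4, 15, 17, 8]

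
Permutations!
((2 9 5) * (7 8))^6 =(9)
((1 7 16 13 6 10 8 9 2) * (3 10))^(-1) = ((1 7 16 13 6 3 10 8 9 2))^(-1) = (1 2 9 8 10 3 6 13 16 7)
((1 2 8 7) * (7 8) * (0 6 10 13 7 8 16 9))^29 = (0 9 16 8 2 1 7 13 10 6)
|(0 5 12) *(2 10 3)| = |(0 5 12)(2 10 3)| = 3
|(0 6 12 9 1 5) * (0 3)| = |(0 6 12 9 1 5 3)| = 7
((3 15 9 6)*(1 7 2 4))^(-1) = (1 4 2 7)(3 6 9 15) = ((1 7 2 4)(3 15 9 6))^(-1)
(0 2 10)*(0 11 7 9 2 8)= (0 8)(2 10 11 7 9)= [8, 1, 10, 3, 4, 5, 6, 9, 0, 2, 11, 7]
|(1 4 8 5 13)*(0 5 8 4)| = 4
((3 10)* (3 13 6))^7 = (3 6 13 10)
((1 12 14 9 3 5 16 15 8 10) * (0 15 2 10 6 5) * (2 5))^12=((0 15 8 6 2 10 1 12 14 9 3)(5 16))^12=(16)(0 15 8 6 2 10 1 12 14 9 3)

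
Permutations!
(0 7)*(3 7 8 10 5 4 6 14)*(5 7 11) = (0 8 10 7)(3 11 5 4 6 14) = [8, 1, 2, 11, 6, 4, 14, 0, 10, 9, 7, 5, 12, 13, 3]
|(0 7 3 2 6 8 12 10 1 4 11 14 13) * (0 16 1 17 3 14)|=|(0 7 14 13 16 1 4 11)(2 6 8 12 10 17 3)|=56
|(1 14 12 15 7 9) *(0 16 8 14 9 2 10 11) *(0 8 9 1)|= 24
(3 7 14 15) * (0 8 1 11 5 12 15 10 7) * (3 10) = (0 8 1 11 5 12 15 10 7 14 3) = [8, 11, 2, 0, 4, 12, 6, 14, 1, 9, 7, 5, 15, 13, 3, 10]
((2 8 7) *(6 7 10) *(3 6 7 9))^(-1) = ((2 8 10 7)(3 6 9))^(-1) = (2 7 10 8)(3 9 6)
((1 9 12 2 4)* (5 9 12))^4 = ((1 12 2 4)(5 9))^4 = (12)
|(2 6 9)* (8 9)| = 4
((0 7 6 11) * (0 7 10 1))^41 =(0 1 10)(6 7 11)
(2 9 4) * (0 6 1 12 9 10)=(0 6 1 12 9 4 2 10)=[6, 12, 10, 3, 2, 5, 1, 7, 8, 4, 0, 11, 9]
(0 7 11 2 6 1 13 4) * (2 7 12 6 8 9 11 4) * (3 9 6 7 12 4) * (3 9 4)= (0 3 4)(1 13 2 8 6)(7 9 11 12)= [3, 13, 8, 4, 0, 5, 1, 9, 6, 11, 10, 12, 7, 2]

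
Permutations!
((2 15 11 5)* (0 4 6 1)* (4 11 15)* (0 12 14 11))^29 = (15)(1 2 14 6 5 12 4 11)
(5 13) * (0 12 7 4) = (0 12 7 4)(5 13) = [12, 1, 2, 3, 0, 13, 6, 4, 8, 9, 10, 11, 7, 5]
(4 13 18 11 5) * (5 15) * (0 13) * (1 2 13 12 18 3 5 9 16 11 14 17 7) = (0 12 18 14 17 7 1 2 13 3 5 4)(9 16 11 15) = [12, 2, 13, 5, 0, 4, 6, 1, 8, 16, 10, 15, 18, 3, 17, 9, 11, 7, 14]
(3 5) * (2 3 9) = (2 3 5 9) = [0, 1, 3, 5, 4, 9, 6, 7, 8, 2]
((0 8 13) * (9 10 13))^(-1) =((0 8 9 10 13))^(-1) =(0 13 10 9 8)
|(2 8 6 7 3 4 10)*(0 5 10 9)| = |(0 5 10 2 8 6 7 3 4 9)| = 10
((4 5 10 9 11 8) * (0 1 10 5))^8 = ((0 1 10 9 11 8 4))^8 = (0 1 10 9 11 8 4)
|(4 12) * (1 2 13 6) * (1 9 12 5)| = |(1 2 13 6 9 12 4 5)| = 8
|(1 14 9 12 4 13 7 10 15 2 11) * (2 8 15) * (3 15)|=|(1 14 9 12 4 13 7 10 2 11)(3 15 8)|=30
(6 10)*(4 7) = [0, 1, 2, 3, 7, 5, 10, 4, 8, 9, 6] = (4 7)(6 10)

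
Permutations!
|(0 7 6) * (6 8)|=4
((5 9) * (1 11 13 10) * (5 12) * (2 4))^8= (13)(5 12 9)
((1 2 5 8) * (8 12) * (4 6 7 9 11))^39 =(1 8 12 5 2)(4 11 9 7 6)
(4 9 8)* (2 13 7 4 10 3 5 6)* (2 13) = (3 5 6 13 7 4 9 8 10) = [0, 1, 2, 5, 9, 6, 13, 4, 10, 8, 3, 11, 12, 7]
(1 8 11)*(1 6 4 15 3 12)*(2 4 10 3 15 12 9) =(15)(1 8 11 6 10 3 9 2 4 12) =[0, 8, 4, 9, 12, 5, 10, 7, 11, 2, 3, 6, 1, 13, 14, 15]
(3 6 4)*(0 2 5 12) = (0 2 5 12)(3 6 4) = [2, 1, 5, 6, 3, 12, 4, 7, 8, 9, 10, 11, 0]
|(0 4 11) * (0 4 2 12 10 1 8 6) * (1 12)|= 10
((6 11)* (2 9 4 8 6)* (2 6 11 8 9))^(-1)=((4 9)(6 8 11))^(-1)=(4 9)(6 11 8)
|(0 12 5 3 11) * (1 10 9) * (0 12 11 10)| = |(0 11 12 5 3 10 9 1)| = 8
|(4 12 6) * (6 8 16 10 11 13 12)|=6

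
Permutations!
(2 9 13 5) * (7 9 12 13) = (2 12 13 5)(7 9) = [0, 1, 12, 3, 4, 2, 6, 9, 8, 7, 10, 11, 13, 5]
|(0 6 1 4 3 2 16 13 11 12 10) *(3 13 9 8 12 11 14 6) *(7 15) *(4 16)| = |(0 3 2 4 13 14 6 1 16 9 8 12 10)(7 15)| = 26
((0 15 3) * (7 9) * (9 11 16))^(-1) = (0 3 15)(7 9 16 11) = ((0 15 3)(7 11 16 9))^(-1)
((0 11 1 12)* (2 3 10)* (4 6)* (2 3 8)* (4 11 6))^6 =((0 6 11 1 12)(2 8)(3 10))^6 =(0 6 11 1 12)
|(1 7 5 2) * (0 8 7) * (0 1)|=|(0 8 7 5 2)|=5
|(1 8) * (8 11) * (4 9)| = 6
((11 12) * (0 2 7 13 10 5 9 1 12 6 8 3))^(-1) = ((0 2 7 13 10 5 9 1 12 11 6 8 3))^(-1) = (0 3 8 6 11 12 1 9 5 10 13 7 2)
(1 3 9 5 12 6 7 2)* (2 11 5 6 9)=[0, 3, 1, 2, 4, 12, 7, 11, 8, 6, 10, 5, 9]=(1 3 2)(5 12 9 6 7 11)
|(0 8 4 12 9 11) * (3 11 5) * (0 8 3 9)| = 6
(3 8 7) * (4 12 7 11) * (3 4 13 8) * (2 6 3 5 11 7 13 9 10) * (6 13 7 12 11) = [0, 1, 13, 5, 11, 6, 3, 4, 12, 10, 2, 9, 7, 8] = (2 13 8 12 7 4 11 9 10)(3 5 6)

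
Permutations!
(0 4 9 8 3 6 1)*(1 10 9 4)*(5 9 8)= (0 1)(3 6 10 8)(5 9)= [1, 0, 2, 6, 4, 9, 10, 7, 3, 5, 8]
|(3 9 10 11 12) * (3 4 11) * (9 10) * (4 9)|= |(3 10)(4 11 12 9)|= 4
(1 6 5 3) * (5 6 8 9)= (1 8 9 5 3)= [0, 8, 2, 1, 4, 3, 6, 7, 9, 5]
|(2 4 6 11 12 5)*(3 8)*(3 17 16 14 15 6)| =12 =|(2 4 3 8 17 16 14 15 6 11 12 5)|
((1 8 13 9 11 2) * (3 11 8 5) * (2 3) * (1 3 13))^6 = ((1 5 2 3 11 13 9 8))^6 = (1 9 11 2)(3 5 8 13)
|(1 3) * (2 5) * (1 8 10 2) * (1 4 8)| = |(1 3)(2 5 4 8 10)| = 10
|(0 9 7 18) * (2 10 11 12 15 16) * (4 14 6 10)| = 36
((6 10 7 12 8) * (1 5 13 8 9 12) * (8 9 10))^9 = ((1 5 13 9 12 10 7)(6 8))^9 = (1 13 12 7 5 9 10)(6 8)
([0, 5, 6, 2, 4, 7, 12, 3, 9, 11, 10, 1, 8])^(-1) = (1 11 9 8 12 6 2 3 7 5)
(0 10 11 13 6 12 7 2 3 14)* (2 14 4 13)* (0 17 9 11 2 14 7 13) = (0 10 2 3 4)(6 12 13)(9 11 14 17) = [10, 1, 3, 4, 0, 5, 12, 7, 8, 11, 2, 14, 13, 6, 17, 15, 16, 9]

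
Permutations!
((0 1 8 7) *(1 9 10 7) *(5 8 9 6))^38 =((0 6 5 8 1 9 10 7))^38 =(0 10 1 5)(6 7 9 8)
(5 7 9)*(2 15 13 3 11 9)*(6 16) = (2 15 13 3 11 9 5 7)(6 16) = [0, 1, 15, 11, 4, 7, 16, 2, 8, 5, 10, 9, 12, 3, 14, 13, 6]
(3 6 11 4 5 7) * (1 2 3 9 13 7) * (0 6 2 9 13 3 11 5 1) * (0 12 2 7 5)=[6, 9, 11, 7, 1, 12, 0, 13, 8, 3, 10, 4, 2, 5]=(0 6)(1 9 3 7 13 5 12 2 11 4)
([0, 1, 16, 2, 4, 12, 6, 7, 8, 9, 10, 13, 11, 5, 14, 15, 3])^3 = (16)(5 13 11 12)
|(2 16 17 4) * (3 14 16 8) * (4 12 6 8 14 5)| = |(2 14 16 17 12 6 8 3 5 4)| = 10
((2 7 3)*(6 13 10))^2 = (2 3 7)(6 10 13)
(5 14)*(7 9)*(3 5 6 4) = (3 5 14 6 4)(7 9) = [0, 1, 2, 5, 3, 14, 4, 9, 8, 7, 10, 11, 12, 13, 6]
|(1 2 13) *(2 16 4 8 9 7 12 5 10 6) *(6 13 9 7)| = 9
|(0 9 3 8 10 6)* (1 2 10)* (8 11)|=|(0 9 3 11 8 1 2 10 6)|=9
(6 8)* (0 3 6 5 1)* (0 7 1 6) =[3, 7, 2, 0, 4, 6, 8, 1, 5] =(0 3)(1 7)(5 6 8)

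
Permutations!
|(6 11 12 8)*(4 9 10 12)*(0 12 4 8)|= |(0 12)(4 9 10)(6 11 8)|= 6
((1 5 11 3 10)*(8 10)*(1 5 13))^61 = (1 13)(3 8 10 5 11)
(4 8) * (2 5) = [0, 1, 5, 3, 8, 2, 6, 7, 4] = (2 5)(4 8)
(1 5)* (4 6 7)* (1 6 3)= (1 5 6 7 4 3)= [0, 5, 2, 1, 3, 6, 7, 4]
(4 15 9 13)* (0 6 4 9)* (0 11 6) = (4 15 11 6)(9 13) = [0, 1, 2, 3, 15, 5, 4, 7, 8, 13, 10, 6, 12, 9, 14, 11]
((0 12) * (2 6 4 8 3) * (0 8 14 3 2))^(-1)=(0 3 14 4 6 2 8 12)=((0 12 8 2 6 4 14 3))^(-1)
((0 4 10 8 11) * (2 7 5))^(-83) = ((0 4 10 8 11)(2 7 5))^(-83) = (0 10 11 4 8)(2 7 5)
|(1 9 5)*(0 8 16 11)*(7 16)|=15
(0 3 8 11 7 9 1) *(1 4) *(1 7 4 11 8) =[3, 0, 2, 1, 7, 5, 6, 9, 8, 11, 10, 4] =(0 3 1)(4 7 9 11)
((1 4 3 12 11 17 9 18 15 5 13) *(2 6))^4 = ((1 4 3 12 11 17 9 18 15 5 13)(2 6))^4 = (1 11 15 4 17 5 3 9 13 12 18)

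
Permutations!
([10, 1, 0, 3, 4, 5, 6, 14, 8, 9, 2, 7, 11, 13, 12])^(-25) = [2, 1, 10, 3, 4, 5, 6, 11, 8, 9, 0, 12, 14, 13, 7]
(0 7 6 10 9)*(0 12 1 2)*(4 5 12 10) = (0 7 6 4 5 12 1 2)(9 10) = [7, 2, 0, 3, 5, 12, 4, 6, 8, 10, 9, 11, 1]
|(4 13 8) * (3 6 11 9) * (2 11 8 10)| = 9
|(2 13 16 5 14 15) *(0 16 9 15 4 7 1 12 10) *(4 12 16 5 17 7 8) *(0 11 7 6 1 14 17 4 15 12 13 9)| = |(0 5 17 6 1 16 4 8 15 2 9 12 10 11 7 14 13)| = 17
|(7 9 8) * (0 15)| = |(0 15)(7 9 8)| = 6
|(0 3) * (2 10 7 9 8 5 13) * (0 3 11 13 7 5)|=|(0 11 13 2 10 5 7 9 8)|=9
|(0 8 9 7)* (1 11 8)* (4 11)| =7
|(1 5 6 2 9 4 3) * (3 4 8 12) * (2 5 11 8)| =10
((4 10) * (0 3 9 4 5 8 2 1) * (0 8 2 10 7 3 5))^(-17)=(0 5 2 1 8 10)(3 7 4 9)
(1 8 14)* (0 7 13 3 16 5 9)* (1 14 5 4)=(0 7 13 3 16 4 1 8 5 9)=[7, 8, 2, 16, 1, 9, 6, 13, 5, 0, 10, 11, 12, 3, 14, 15, 4]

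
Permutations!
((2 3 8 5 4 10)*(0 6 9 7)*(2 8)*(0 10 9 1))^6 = (10)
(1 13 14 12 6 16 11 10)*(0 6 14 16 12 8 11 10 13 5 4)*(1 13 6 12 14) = (0 12 1 5 4)(6 14 8 11)(10 13 16) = [12, 5, 2, 3, 0, 4, 14, 7, 11, 9, 13, 6, 1, 16, 8, 15, 10]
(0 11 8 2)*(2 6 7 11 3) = [3, 1, 0, 2, 4, 5, 7, 11, 6, 9, 10, 8] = (0 3 2)(6 7 11 8)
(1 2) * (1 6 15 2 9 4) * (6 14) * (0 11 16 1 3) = [11, 9, 14, 0, 3, 5, 15, 7, 8, 4, 10, 16, 12, 13, 6, 2, 1] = (0 11 16 1 9 4 3)(2 14 6 15)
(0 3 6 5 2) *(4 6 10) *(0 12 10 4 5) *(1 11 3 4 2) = (0 4 6)(1 11 3 2 12 10 5) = [4, 11, 12, 2, 6, 1, 0, 7, 8, 9, 5, 3, 10]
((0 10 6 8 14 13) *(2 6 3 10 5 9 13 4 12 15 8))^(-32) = ((0 5 9 13)(2 6)(3 10)(4 12 15 8 14))^(-32) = (4 8 12 14 15)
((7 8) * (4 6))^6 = (8)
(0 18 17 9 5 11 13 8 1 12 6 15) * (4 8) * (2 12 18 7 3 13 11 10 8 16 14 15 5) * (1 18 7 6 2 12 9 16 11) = (0 6 5 10 8 18 17 16 14 15)(1 7 3 13 4 11)(2 9 12) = [6, 7, 9, 13, 11, 10, 5, 3, 18, 12, 8, 1, 2, 4, 15, 0, 14, 16, 17]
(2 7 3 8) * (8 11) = (2 7 3 11 8) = [0, 1, 7, 11, 4, 5, 6, 3, 2, 9, 10, 8]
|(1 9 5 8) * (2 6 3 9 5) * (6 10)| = 15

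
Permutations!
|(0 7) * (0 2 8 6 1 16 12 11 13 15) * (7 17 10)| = |(0 17 10 7 2 8 6 1 16 12 11 13 15)| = 13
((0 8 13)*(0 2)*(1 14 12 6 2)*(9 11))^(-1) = ((0 8 13 1 14 12 6 2)(9 11))^(-1) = (0 2 6 12 14 1 13 8)(9 11)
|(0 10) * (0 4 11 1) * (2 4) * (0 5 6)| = 8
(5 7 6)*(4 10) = (4 10)(5 7 6) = [0, 1, 2, 3, 10, 7, 5, 6, 8, 9, 4]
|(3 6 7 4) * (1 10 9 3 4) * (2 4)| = 6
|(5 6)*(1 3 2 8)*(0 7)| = |(0 7)(1 3 2 8)(5 6)| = 4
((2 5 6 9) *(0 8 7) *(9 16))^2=((0 8 7)(2 5 6 16 9))^2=(0 7 8)(2 6 9 5 16)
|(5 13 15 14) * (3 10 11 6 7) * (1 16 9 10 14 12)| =|(1 16 9 10 11 6 7 3 14 5 13 15 12)| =13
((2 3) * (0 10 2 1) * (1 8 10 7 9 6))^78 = (0 6 7 1 9)(2 8)(3 10) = ((0 7 9 6 1)(2 3 8 10))^78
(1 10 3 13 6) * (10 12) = (1 12 10 3 13 6) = [0, 12, 2, 13, 4, 5, 1, 7, 8, 9, 3, 11, 10, 6]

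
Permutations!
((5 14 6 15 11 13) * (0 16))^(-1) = (0 16)(5 13 11 15 6 14)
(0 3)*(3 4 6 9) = (0 4 6 9 3) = [4, 1, 2, 0, 6, 5, 9, 7, 8, 3]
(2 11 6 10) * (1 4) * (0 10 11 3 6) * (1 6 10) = (0 1 4 6 11)(2 3 10) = [1, 4, 3, 10, 6, 5, 11, 7, 8, 9, 2, 0]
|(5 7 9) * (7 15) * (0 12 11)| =|(0 12 11)(5 15 7 9)| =12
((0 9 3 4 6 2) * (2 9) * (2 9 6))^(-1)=(0 2 4 3 9)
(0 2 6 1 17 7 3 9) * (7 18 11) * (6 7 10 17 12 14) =(0 2 7 3 9)(1 12 14 6)(10 17 18 11) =[2, 12, 7, 9, 4, 5, 1, 3, 8, 0, 17, 10, 14, 13, 6, 15, 16, 18, 11]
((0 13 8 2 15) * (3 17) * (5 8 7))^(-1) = (0 15 2 8 5 7 13)(3 17)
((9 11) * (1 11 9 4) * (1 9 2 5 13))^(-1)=((1 11 4 9 2 5 13))^(-1)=(1 13 5 2 9 4 11)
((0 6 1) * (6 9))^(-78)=(0 6)(1 9)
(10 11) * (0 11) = [11, 1, 2, 3, 4, 5, 6, 7, 8, 9, 0, 10] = (0 11 10)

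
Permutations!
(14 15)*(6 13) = (6 13)(14 15) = [0, 1, 2, 3, 4, 5, 13, 7, 8, 9, 10, 11, 12, 6, 15, 14]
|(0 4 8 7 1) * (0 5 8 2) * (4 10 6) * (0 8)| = 9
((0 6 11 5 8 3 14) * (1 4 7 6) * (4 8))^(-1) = ((0 1 8 3 14)(4 7 6 11 5))^(-1) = (0 14 3 8 1)(4 5 11 6 7)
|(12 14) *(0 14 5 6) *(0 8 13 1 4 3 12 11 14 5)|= 18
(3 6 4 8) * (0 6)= [6, 1, 2, 0, 8, 5, 4, 7, 3]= (0 6 4 8 3)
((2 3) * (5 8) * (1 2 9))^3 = ((1 2 3 9)(5 8))^3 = (1 9 3 2)(5 8)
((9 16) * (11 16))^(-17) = ((9 11 16))^(-17) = (9 11 16)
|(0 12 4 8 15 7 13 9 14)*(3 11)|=18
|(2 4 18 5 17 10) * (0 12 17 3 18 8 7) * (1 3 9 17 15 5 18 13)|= |(18)(0 12 15 5 9 17 10 2 4 8 7)(1 3 13)|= 33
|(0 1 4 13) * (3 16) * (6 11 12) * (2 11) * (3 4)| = |(0 1 3 16 4 13)(2 11 12 6)| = 12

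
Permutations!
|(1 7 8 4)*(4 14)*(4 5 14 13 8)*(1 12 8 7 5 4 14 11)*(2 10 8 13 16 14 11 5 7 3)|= |(1 7 11)(2 10 8 16 14 4 12 13 3)|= 9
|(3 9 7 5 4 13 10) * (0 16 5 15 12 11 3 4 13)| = 6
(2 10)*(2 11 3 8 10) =(3 8 10 11) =[0, 1, 2, 8, 4, 5, 6, 7, 10, 9, 11, 3]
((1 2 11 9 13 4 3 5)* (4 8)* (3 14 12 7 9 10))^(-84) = ((1 2 11 10 3 5)(4 14 12 7 9 13 8))^(-84) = (14)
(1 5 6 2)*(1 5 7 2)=(1 7 2 5 6)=[0, 7, 5, 3, 4, 6, 1, 2]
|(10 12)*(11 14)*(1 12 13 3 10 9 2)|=|(1 12 9 2)(3 10 13)(11 14)|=12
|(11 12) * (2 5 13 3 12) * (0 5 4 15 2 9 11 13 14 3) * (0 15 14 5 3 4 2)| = 10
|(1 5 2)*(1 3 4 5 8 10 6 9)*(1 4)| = |(1 8 10 6 9 4 5 2 3)| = 9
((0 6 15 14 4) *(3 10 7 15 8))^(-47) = ((0 6 8 3 10 7 15 14 4))^(-47) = (0 14 7 3 6 4 15 10 8)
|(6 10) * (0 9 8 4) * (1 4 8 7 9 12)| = 4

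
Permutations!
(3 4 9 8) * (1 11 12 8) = (1 11 12 8 3 4 9) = [0, 11, 2, 4, 9, 5, 6, 7, 3, 1, 10, 12, 8]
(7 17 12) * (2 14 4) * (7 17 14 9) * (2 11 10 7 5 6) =(2 9 5 6)(4 11 10 7 14)(12 17) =[0, 1, 9, 3, 11, 6, 2, 14, 8, 5, 7, 10, 17, 13, 4, 15, 16, 12]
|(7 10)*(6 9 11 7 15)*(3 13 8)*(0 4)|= |(0 4)(3 13 8)(6 9 11 7 10 15)|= 6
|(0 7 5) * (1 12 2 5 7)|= |(0 1 12 2 5)|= 5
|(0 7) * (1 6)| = 2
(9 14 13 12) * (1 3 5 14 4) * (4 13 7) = (1 3 5 14 7 4)(9 13 12) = [0, 3, 2, 5, 1, 14, 6, 4, 8, 13, 10, 11, 9, 12, 7]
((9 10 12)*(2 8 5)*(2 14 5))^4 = (14)(9 10 12)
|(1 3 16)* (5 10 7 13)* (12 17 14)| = |(1 3 16)(5 10 7 13)(12 17 14)| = 12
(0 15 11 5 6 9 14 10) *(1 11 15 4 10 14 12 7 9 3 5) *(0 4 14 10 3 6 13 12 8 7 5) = (15)(0 14 10 4 3)(1 11)(5 13 12)(7 9 8) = [14, 11, 2, 0, 3, 13, 6, 9, 7, 8, 4, 1, 5, 12, 10, 15]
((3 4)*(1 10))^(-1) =(1 10)(3 4) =((1 10)(3 4))^(-1)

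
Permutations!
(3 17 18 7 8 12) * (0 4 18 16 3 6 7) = (0 4 18)(3 17 16)(6 7 8 12) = [4, 1, 2, 17, 18, 5, 7, 8, 12, 9, 10, 11, 6, 13, 14, 15, 3, 16, 0]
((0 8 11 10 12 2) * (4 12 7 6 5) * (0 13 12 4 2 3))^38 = (0 6 3 7 12 10 13 11 2 8 5) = ((0 8 11 10 7 6 5 2 13 12 3))^38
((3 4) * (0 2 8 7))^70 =((0 2 8 7)(3 4))^70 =(0 8)(2 7)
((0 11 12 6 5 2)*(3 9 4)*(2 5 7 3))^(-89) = ((0 11 12 6 7 3 9 4 2))^(-89) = (0 11 12 6 7 3 9 4 2)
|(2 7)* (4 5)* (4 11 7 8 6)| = 7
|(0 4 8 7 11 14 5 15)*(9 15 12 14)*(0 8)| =|(0 4)(5 12 14)(7 11 9 15 8)| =30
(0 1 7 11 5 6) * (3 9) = (0 1 7 11 5 6)(3 9) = [1, 7, 2, 9, 4, 6, 0, 11, 8, 3, 10, 5]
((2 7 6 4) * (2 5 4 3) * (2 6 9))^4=((2 7 9)(3 6)(4 5))^4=(2 7 9)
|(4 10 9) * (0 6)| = |(0 6)(4 10 9)| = 6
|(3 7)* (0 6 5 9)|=4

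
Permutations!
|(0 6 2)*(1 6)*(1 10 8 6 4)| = 10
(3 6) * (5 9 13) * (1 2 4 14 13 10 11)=(1 2 4 14 13 5 9 10 11)(3 6)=[0, 2, 4, 6, 14, 9, 3, 7, 8, 10, 11, 1, 12, 5, 13]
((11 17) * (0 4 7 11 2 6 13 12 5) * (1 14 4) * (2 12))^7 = (0 12 11 4 1 5 17 7 14)(2 6 13)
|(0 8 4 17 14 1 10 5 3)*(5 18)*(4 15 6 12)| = 13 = |(0 8 15 6 12 4 17 14 1 10 18 5 3)|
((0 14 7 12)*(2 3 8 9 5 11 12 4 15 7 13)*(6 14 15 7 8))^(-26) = (0 8 5 12 15 9 11)(2 13 14 6 3)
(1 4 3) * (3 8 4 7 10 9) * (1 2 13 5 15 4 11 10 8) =[0, 7, 13, 2, 1, 15, 6, 8, 11, 3, 9, 10, 12, 5, 14, 4] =(1 7 8 11 10 9 3 2 13 5 15 4)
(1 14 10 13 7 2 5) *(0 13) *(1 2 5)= (0 13 7 5 2 1 14 10)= [13, 14, 1, 3, 4, 2, 6, 5, 8, 9, 0, 11, 12, 7, 10]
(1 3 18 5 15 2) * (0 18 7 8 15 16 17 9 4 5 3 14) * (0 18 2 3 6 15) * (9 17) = (0 2 1 14 18 6 15 3 7 8)(4 5 16 9) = [2, 14, 1, 7, 5, 16, 15, 8, 0, 4, 10, 11, 12, 13, 18, 3, 9, 17, 6]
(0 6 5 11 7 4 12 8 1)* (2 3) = (0 6 5 11 7 4 12 8 1)(2 3) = [6, 0, 3, 2, 12, 11, 5, 4, 1, 9, 10, 7, 8]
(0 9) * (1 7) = (0 9)(1 7) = [9, 7, 2, 3, 4, 5, 6, 1, 8, 0]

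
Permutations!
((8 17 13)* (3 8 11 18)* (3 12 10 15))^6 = (3 12 13)(8 10 11)(15 18 17)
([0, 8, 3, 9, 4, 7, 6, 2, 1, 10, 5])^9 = (1 8)(2 10)(3 5)(7 9)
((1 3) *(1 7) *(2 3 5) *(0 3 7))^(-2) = ((0 3)(1 5 2 7))^(-2) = (1 2)(5 7)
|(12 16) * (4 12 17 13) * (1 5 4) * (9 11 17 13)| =|(1 5 4 12 16 13)(9 11 17)| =6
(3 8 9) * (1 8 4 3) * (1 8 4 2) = (1 4 3 2)(8 9) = [0, 4, 1, 2, 3, 5, 6, 7, 9, 8]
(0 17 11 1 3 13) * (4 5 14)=(0 17 11 1 3 13)(4 5 14)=[17, 3, 2, 13, 5, 14, 6, 7, 8, 9, 10, 1, 12, 0, 4, 15, 16, 11]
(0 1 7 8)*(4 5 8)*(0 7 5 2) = (0 1 5 8 7 4 2) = [1, 5, 0, 3, 2, 8, 6, 4, 7]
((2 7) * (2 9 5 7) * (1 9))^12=(9)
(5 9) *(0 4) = [4, 1, 2, 3, 0, 9, 6, 7, 8, 5] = (0 4)(5 9)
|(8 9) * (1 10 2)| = |(1 10 2)(8 9)| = 6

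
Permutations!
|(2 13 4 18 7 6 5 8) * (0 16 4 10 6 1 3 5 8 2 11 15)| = 15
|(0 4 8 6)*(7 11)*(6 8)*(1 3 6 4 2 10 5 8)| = 8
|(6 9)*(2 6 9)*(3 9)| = 2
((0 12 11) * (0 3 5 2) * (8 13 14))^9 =(14)(0 3)(2 11)(5 12)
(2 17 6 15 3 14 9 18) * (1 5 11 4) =[0, 5, 17, 14, 1, 11, 15, 7, 8, 18, 10, 4, 12, 13, 9, 3, 16, 6, 2] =(1 5 11 4)(2 17 6 15 3 14 9 18)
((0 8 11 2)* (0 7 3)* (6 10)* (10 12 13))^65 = ((0 8 11 2 7 3)(6 12 13 10))^65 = (0 3 7 2 11 8)(6 12 13 10)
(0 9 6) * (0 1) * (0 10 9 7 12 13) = [7, 10, 2, 3, 4, 5, 1, 12, 8, 6, 9, 11, 13, 0] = (0 7 12 13)(1 10 9 6)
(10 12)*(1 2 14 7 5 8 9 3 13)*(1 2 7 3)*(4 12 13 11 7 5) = (1 5 8 9)(2 14 3 11 7 4 12 10 13) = [0, 5, 14, 11, 12, 8, 6, 4, 9, 1, 13, 7, 10, 2, 3]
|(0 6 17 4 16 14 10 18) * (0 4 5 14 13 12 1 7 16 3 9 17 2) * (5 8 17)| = 210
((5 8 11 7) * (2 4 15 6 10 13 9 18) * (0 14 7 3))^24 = (18)(0 5 3 7 11 14 8)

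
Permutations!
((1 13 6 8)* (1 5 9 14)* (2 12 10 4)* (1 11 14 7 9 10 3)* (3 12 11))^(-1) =(1 3 14 11 2 4 10 5 8 6 13)(7 9)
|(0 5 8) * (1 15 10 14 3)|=15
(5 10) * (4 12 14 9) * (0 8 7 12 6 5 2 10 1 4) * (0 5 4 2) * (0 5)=(0 8 7 12 14 9)(1 2 10 5)(4 6)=[8, 2, 10, 3, 6, 1, 4, 12, 7, 0, 5, 11, 14, 13, 9]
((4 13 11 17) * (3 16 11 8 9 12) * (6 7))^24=((3 16 11 17 4 13 8 9 12)(6 7))^24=(3 8 17)(4 16 9)(11 12 13)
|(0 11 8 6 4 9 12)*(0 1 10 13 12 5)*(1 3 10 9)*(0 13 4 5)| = 12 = |(0 11 8 6 5 13 12 3 10 4 1 9)|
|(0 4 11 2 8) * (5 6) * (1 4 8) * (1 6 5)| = 10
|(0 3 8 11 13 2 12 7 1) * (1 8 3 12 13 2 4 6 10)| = 11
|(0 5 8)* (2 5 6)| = 5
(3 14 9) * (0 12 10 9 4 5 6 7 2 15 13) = (0 12 10 9 3 14 4 5 6 7 2 15 13) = [12, 1, 15, 14, 5, 6, 7, 2, 8, 3, 9, 11, 10, 0, 4, 13]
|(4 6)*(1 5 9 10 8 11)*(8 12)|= 14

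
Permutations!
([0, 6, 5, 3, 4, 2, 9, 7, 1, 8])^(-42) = [0, 9, 2, 3, 4, 5, 8, 7, 6, 1]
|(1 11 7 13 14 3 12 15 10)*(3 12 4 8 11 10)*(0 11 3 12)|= |(0 11 7 13 14)(1 10)(3 4 8)(12 15)|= 30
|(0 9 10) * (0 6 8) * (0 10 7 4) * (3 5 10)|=|(0 9 7 4)(3 5 10 6 8)|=20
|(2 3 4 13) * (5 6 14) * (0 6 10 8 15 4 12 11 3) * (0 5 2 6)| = 9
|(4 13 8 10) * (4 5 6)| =|(4 13 8 10 5 6)| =6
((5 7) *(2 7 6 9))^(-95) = ((2 7 5 6 9))^(-95) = (9)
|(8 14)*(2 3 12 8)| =|(2 3 12 8 14)| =5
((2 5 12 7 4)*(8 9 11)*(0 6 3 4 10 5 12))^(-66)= (0 7 4)(2 6 10)(3 5 12)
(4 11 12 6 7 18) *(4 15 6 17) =[0, 1, 2, 3, 11, 5, 7, 18, 8, 9, 10, 12, 17, 13, 14, 6, 16, 4, 15] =(4 11 12 17)(6 7 18 15)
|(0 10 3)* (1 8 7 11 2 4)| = |(0 10 3)(1 8 7 11 2 4)| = 6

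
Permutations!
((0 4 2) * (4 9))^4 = ((0 9 4 2))^4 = (9)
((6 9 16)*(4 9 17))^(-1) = ((4 9 16 6 17))^(-1) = (4 17 6 16 9)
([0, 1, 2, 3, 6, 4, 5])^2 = [0, 1, 2, 3, 5, 6, 4]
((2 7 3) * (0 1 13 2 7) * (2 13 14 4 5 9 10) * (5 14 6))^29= ((0 1 6 5 9 10 2)(3 7)(4 14))^29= (0 1 6 5 9 10 2)(3 7)(4 14)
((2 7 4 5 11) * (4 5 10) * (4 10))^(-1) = ((2 7 5 11))^(-1) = (2 11 5 7)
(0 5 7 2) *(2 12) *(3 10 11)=(0 5 7 12 2)(3 10 11)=[5, 1, 0, 10, 4, 7, 6, 12, 8, 9, 11, 3, 2]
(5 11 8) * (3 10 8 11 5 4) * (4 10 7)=(11)(3 7 4)(8 10)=[0, 1, 2, 7, 3, 5, 6, 4, 10, 9, 8, 11]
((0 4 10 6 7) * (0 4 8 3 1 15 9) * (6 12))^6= (15)(4 10 12 6 7)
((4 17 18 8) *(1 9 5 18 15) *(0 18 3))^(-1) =((0 18 8 4 17 15 1 9 5 3))^(-1) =(0 3 5 9 1 15 17 4 8 18)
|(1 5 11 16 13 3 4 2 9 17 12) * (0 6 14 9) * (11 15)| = |(0 6 14 9 17 12 1 5 15 11 16 13 3 4 2)| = 15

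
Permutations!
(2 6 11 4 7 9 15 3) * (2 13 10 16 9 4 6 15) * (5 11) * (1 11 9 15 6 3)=(1 11 3 13 10 16 15)(2 6 5 9)(4 7)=[0, 11, 6, 13, 7, 9, 5, 4, 8, 2, 16, 3, 12, 10, 14, 1, 15]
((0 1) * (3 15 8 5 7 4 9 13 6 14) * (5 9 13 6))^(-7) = (0 1)(3 14 6 9 8 15)(4 13 5 7) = ((0 1)(3 15 8 9 6 14)(4 13 5 7))^(-7)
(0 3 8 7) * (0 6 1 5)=[3, 5, 2, 8, 4, 0, 1, 6, 7]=(0 3 8 7 6 1 5)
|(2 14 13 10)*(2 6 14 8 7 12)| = 4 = |(2 8 7 12)(6 14 13 10)|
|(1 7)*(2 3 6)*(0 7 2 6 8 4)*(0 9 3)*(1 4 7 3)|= 8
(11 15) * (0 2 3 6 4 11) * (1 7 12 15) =(0 2 3 6 4 11 1 7 12 15) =[2, 7, 3, 6, 11, 5, 4, 12, 8, 9, 10, 1, 15, 13, 14, 0]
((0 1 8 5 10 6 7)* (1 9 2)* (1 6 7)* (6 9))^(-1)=((0 6 1 8 5 10 7)(2 9))^(-1)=(0 7 10 5 8 1 6)(2 9)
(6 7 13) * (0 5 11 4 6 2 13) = (0 5 11 4 6 7)(2 13) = [5, 1, 13, 3, 6, 11, 7, 0, 8, 9, 10, 4, 12, 2]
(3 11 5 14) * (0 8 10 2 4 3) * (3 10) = (0 8 3 11 5 14)(2 4 10) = [8, 1, 4, 11, 10, 14, 6, 7, 3, 9, 2, 5, 12, 13, 0]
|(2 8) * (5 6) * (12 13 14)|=|(2 8)(5 6)(12 13 14)|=6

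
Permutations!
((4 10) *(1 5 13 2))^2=(1 13)(2 5)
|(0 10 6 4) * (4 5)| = 5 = |(0 10 6 5 4)|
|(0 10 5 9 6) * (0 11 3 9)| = 12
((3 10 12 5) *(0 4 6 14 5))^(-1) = (0 12 10 3 5 14 6 4)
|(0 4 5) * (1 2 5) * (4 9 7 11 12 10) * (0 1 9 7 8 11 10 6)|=|(0 7 10 4 9 8 11 12 6)(1 2 5)|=9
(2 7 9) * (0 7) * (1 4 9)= (0 7 1 4 9 2)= [7, 4, 0, 3, 9, 5, 6, 1, 8, 2]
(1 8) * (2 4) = (1 8)(2 4) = [0, 8, 4, 3, 2, 5, 6, 7, 1]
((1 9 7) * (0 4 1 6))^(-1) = ((0 4 1 9 7 6))^(-1) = (0 6 7 9 1 4)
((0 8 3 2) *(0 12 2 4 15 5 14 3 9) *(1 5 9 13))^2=(0 13 5 3 15)(1 14 4 9 8)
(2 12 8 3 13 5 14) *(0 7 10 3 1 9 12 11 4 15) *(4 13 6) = (0 7 10 3 6 4 15)(1 9 12 8)(2 11 13 5 14) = [7, 9, 11, 6, 15, 14, 4, 10, 1, 12, 3, 13, 8, 5, 2, 0]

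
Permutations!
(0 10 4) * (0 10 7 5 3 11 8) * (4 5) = (0 7 4 10 5 3 11 8) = [7, 1, 2, 11, 10, 3, 6, 4, 0, 9, 5, 8]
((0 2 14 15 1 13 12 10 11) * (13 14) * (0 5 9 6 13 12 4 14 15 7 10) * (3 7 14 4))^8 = (15)(0 12 2)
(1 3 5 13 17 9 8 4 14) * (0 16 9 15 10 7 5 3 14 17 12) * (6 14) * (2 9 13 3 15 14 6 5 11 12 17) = (0 16 13 17 14 1 5 3 15 10 7 11 12)(2 9 8 4) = [16, 5, 9, 15, 2, 3, 6, 11, 4, 8, 7, 12, 0, 17, 1, 10, 13, 14]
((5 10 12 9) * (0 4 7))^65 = (0 7 4)(5 10 12 9)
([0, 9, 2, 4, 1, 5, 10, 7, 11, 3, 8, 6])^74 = [0, 3, 2, 1, 9, 5, 8, 7, 6, 4, 11, 10]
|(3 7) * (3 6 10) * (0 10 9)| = 6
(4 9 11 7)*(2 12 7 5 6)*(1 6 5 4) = (1 6 2 12 7)(4 9 11) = [0, 6, 12, 3, 9, 5, 2, 1, 8, 11, 10, 4, 7]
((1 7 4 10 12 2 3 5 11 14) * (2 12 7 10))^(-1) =((1 10 7 4 2 3 5 11 14))^(-1) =(1 14 11 5 3 2 4 7 10)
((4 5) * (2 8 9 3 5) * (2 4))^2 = (2 9 5 8 3)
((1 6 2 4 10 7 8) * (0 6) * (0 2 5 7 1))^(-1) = (0 8 7 5 6)(1 10 4 2)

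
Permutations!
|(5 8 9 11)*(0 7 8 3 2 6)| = |(0 7 8 9 11 5 3 2 6)| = 9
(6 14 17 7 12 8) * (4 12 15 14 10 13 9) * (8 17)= (4 12 17 7 15 14 8 6 10 13 9)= [0, 1, 2, 3, 12, 5, 10, 15, 6, 4, 13, 11, 17, 9, 8, 14, 16, 7]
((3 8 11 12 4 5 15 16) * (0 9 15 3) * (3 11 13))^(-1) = ((0 9 15 16)(3 8 13)(4 5 11 12))^(-1) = (0 16 15 9)(3 13 8)(4 12 11 5)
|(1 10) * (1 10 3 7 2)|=|(10)(1 3 7 2)|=4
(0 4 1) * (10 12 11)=(0 4 1)(10 12 11)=[4, 0, 2, 3, 1, 5, 6, 7, 8, 9, 12, 10, 11]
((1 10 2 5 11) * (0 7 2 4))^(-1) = (0 4 10 1 11 5 2 7) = ((0 7 2 5 11 1 10 4))^(-1)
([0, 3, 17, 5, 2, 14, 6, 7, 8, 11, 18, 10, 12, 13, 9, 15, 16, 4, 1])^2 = [0, 5, 4, 14, 17, 9, 6, 7, 8, 10, 1, 18, 12, 13, 11, 15, 16, 2, 3]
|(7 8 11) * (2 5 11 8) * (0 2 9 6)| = |(0 2 5 11 7 9 6)| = 7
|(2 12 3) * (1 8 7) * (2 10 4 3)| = 6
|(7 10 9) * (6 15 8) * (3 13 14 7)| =6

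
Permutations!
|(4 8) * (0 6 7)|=6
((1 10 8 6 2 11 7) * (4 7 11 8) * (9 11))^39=(1 7 4 10)(9 11)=((1 10 4 7)(2 8 6)(9 11))^39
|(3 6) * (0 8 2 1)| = |(0 8 2 1)(3 6)| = 4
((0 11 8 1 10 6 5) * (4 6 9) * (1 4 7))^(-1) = (0 5 6 4 8 11)(1 7 9 10)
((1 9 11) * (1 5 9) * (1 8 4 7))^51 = (11)(1 7 4 8)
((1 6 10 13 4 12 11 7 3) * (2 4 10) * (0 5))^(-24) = (13)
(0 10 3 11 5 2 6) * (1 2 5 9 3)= [10, 2, 6, 11, 4, 5, 0, 7, 8, 3, 1, 9]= (0 10 1 2 6)(3 11 9)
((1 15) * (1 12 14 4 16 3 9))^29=(1 16 12 9 4 15 3 14)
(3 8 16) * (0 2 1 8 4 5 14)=(0 2 1 8 16 3 4 5 14)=[2, 8, 1, 4, 5, 14, 6, 7, 16, 9, 10, 11, 12, 13, 0, 15, 3]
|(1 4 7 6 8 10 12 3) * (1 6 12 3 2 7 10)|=|(1 4 10 3 6 8)(2 7 12)|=6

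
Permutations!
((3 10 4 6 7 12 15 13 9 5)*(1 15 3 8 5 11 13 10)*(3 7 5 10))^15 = (15)(7 12)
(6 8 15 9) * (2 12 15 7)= (2 12 15 9 6 8 7)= [0, 1, 12, 3, 4, 5, 8, 2, 7, 6, 10, 11, 15, 13, 14, 9]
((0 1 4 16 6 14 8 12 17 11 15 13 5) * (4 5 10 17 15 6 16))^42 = ((0 1 5)(6 14 8 12 15 13 10 17 11))^42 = (6 10 12)(8 11 13)(14 17 15)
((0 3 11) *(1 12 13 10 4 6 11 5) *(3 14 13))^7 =((0 14 13 10 4 6 11)(1 12 3 5))^7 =(14)(1 5 3 12)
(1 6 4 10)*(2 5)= (1 6 4 10)(2 5)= [0, 6, 5, 3, 10, 2, 4, 7, 8, 9, 1]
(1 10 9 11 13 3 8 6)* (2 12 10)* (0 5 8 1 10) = [5, 2, 12, 1, 4, 8, 10, 7, 6, 11, 9, 13, 0, 3] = (0 5 8 6 10 9 11 13 3 1 2 12)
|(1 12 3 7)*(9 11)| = |(1 12 3 7)(9 11)| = 4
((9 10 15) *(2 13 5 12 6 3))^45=(15)(2 12)(3 5)(6 13)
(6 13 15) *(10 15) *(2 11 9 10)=[0, 1, 11, 3, 4, 5, 13, 7, 8, 10, 15, 9, 12, 2, 14, 6]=(2 11 9 10 15 6 13)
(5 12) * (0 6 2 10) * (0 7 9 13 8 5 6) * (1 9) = (1 9 13 8 5 12 6 2 10 7) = [0, 9, 10, 3, 4, 12, 2, 1, 5, 13, 7, 11, 6, 8]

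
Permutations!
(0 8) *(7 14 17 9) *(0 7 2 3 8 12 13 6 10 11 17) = (0 12 13 6 10 11 17 9 2 3 8 7 14) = [12, 1, 3, 8, 4, 5, 10, 14, 7, 2, 11, 17, 13, 6, 0, 15, 16, 9]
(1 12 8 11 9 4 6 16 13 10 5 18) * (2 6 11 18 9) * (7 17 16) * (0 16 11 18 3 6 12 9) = (0 16 13 10 5)(1 9 4 18)(2 12 8 3 6 7 17 11) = [16, 9, 12, 6, 18, 0, 7, 17, 3, 4, 5, 2, 8, 10, 14, 15, 13, 11, 1]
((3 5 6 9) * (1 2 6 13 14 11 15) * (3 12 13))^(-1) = (1 15 11 14 13 12 9 6 2)(3 5)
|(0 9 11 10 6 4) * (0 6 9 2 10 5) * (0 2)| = 10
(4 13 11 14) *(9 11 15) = (4 13 15 9 11 14) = [0, 1, 2, 3, 13, 5, 6, 7, 8, 11, 10, 14, 12, 15, 4, 9]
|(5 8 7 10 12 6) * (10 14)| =7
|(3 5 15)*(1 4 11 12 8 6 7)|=|(1 4 11 12 8 6 7)(3 5 15)|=21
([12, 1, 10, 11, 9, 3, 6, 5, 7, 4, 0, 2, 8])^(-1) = (0 10 2 11 3 5 7 8 12)(4 9)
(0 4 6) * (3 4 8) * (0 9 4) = (0 8 3)(4 6 9) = [8, 1, 2, 0, 6, 5, 9, 7, 3, 4]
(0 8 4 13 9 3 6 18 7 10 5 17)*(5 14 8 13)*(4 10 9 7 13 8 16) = [8, 1, 2, 6, 5, 17, 18, 9, 10, 3, 14, 11, 12, 7, 16, 15, 4, 0, 13] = (0 8 10 14 16 4 5 17)(3 6 18 13 7 9)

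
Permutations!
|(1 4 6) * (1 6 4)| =1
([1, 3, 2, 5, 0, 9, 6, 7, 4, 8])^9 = (0 3 9 4 1 5 8)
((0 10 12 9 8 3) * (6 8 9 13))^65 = (0 12 6 3 10 13 8)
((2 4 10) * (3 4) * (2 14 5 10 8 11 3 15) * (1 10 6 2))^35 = (15)(3 11 8 4)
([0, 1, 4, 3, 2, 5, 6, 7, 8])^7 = (8)(2 4)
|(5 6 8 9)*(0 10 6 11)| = |(0 10 6 8 9 5 11)| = 7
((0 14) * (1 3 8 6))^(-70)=(14)(1 8)(3 6)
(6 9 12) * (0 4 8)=[4, 1, 2, 3, 8, 5, 9, 7, 0, 12, 10, 11, 6]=(0 4 8)(6 9 12)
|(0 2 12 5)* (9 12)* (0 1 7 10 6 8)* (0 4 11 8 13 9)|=24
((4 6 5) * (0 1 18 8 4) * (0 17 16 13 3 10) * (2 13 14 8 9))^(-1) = (0 10 3 13 2 9 18 1)(4 8 14 16 17 5 6)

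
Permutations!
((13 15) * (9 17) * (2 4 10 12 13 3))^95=(2 13 4 15 10 3 12)(9 17)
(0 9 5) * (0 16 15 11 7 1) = (0 9 5 16 15 11 7 1) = [9, 0, 2, 3, 4, 16, 6, 1, 8, 5, 10, 7, 12, 13, 14, 11, 15]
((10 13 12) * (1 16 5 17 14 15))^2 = (1 5 14)(10 12 13)(15 16 17)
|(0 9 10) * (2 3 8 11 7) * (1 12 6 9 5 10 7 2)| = 60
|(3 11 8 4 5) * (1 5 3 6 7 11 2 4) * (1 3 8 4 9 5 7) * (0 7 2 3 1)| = 10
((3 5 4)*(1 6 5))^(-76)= ((1 6 5 4 3))^(-76)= (1 3 4 5 6)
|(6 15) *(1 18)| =2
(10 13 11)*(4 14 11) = [0, 1, 2, 3, 14, 5, 6, 7, 8, 9, 13, 10, 12, 4, 11] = (4 14 11 10 13)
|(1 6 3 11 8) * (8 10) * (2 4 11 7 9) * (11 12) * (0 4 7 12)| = |(0 4)(1 6 3 12 11 10 8)(2 7 9)| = 42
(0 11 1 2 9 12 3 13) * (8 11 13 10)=(0 13)(1 2 9 12 3 10 8 11)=[13, 2, 9, 10, 4, 5, 6, 7, 11, 12, 8, 1, 3, 0]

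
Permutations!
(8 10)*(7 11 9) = (7 11 9)(8 10) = [0, 1, 2, 3, 4, 5, 6, 11, 10, 7, 8, 9]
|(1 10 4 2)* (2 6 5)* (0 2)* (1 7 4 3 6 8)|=|(0 2 7 4 8 1 10 3 6 5)|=10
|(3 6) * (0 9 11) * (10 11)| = 4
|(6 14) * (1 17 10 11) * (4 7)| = 4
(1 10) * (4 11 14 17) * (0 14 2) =[14, 10, 0, 3, 11, 5, 6, 7, 8, 9, 1, 2, 12, 13, 17, 15, 16, 4] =(0 14 17 4 11 2)(1 10)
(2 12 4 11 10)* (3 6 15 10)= (2 12 4 11 3 6 15 10)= [0, 1, 12, 6, 11, 5, 15, 7, 8, 9, 2, 3, 4, 13, 14, 10]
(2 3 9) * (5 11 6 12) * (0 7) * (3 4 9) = (0 7)(2 4 9)(5 11 6 12) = [7, 1, 4, 3, 9, 11, 12, 0, 8, 2, 10, 6, 5]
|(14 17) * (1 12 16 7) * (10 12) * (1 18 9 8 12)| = |(1 10)(7 18 9 8 12 16)(14 17)| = 6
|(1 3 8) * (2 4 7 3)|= 6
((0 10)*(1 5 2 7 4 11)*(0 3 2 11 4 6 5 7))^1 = ((0 10 3 2)(1 7 6 5 11))^1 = (0 10 3 2)(1 7 6 5 11)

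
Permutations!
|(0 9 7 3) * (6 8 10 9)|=7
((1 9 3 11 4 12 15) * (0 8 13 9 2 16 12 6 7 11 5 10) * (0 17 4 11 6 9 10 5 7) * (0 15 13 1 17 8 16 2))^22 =((0 16 12 13 10 8 1)(3 7 6 15 17 4 9))^22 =(0 16 12 13 10 8 1)(3 7 6 15 17 4 9)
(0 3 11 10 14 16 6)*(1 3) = (0 1 3 11 10 14 16 6) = [1, 3, 2, 11, 4, 5, 0, 7, 8, 9, 14, 10, 12, 13, 16, 15, 6]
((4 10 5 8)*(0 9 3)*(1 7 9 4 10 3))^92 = ((0 4 3)(1 7 9)(5 8 10))^92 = (0 3 4)(1 9 7)(5 10 8)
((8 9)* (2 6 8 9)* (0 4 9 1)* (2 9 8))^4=((0 4 8 9 1)(2 6))^4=(0 1 9 8 4)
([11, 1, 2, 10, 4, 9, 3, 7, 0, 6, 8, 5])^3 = [9, 1, 2, 0, 4, 3, 8, 7, 5, 10, 11, 6]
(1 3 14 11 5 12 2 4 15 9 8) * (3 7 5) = (1 7 5 12 2 4 15 9 8)(3 14 11) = [0, 7, 4, 14, 15, 12, 6, 5, 1, 8, 10, 3, 2, 13, 11, 9]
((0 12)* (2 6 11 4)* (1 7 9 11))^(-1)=((0 12)(1 7 9 11 4 2 6))^(-1)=(0 12)(1 6 2 4 11 9 7)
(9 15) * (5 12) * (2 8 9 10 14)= (2 8 9 15 10 14)(5 12)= [0, 1, 8, 3, 4, 12, 6, 7, 9, 15, 14, 11, 5, 13, 2, 10]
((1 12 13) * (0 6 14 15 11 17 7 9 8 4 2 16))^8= (0 8 11)(1 13 12)(2 7 14)(4 17 6)(9 15 16)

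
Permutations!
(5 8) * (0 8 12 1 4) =(0 8 5 12 1 4) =[8, 4, 2, 3, 0, 12, 6, 7, 5, 9, 10, 11, 1]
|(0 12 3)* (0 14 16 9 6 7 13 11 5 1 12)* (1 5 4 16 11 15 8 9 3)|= |(1 12)(3 14 11 4 16)(6 7 13 15 8 9)|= 30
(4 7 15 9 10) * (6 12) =[0, 1, 2, 3, 7, 5, 12, 15, 8, 10, 4, 11, 6, 13, 14, 9] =(4 7 15 9 10)(6 12)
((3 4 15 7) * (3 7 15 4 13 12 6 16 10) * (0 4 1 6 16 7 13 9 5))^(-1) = ((0 4 1 6 7 13 12 16 10 3 9 5))^(-1) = (0 5 9 3 10 16 12 13 7 6 1 4)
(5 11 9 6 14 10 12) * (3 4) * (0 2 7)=(0 2 7)(3 4)(5 11 9 6 14 10 12)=[2, 1, 7, 4, 3, 11, 14, 0, 8, 6, 12, 9, 5, 13, 10]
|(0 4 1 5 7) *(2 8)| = 10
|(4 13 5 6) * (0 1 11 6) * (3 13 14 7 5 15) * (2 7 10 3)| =|(0 1 11 6 4 14 10 3 13 15 2 7 5)| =13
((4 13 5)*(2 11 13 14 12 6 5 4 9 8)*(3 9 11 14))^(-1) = ((2 14 12 6 5 11 13 4 3 9 8))^(-1) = (2 8 9 3 4 13 11 5 6 12 14)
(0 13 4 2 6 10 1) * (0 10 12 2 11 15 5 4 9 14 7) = (0 13 9 14 7)(1 10)(2 6 12)(4 11 15 5) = [13, 10, 6, 3, 11, 4, 12, 0, 8, 14, 1, 15, 2, 9, 7, 5]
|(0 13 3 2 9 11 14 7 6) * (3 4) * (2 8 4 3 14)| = |(0 13 3 8 4 14 7 6)(2 9 11)| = 24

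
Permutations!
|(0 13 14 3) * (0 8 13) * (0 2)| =|(0 2)(3 8 13 14)| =4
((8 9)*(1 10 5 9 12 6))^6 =((1 10 5 9 8 12 6))^6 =(1 6 12 8 9 5 10)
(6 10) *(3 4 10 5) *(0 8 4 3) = [8, 1, 2, 3, 10, 0, 5, 7, 4, 9, 6] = (0 8 4 10 6 5)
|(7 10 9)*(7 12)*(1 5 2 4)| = 4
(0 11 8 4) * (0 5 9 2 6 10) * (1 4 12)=(0 11 8 12 1 4 5 9 2 6 10)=[11, 4, 6, 3, 5, 9, 10, 7, 12, 2, 0, 8, 1]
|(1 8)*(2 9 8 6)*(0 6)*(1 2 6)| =|(0 1)(2 9 8)| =6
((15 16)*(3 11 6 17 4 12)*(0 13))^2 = (3 6 4)(11 17 12)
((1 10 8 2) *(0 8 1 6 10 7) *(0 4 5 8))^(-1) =(1 10 6 2 8 5 4 7)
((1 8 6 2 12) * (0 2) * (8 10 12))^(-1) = (0 6 8 2)(1 12 10)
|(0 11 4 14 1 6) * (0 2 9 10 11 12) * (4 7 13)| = |(0 12)(1 6 2 9 10 11 7 13 4 14)| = 10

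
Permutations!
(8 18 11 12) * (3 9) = (3 9)(8 18 11 12) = [0, 1, 2, 9, 4, 5, 6, 7, 18, 3, 10, 12, 8, 13, 14, 15, 16, 17, 11]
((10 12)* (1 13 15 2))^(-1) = ((1 13 15 2)(10 12))^(-1) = (1 2 15 13)(10 12)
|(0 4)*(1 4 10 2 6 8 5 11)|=9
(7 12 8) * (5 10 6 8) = [0, 1, 2, 3, 4, 10, 8, 12, 7, 9, 6, 11, 5] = (5 10 6 8 7 12)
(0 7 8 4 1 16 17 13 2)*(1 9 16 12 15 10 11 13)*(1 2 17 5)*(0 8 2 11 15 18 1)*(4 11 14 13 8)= (0 7 2 4 9 16 5)(1 12 18)(8 11)(10 15)(13 17 14)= [7, 12, 4, 3, 9, 0, 6, 2, 11, 16, 15, 8, 18, 17, 13, 10, 5, 14, 1]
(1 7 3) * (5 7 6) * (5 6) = (1 5 7 3) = [0, 5, 2, 1, 4, 7, 6, 3]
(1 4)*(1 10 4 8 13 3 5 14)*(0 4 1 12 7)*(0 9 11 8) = (0 4 10 1)(3 5 14 12 7 9 11 8 13) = [4, 0, 2, 5, 10, 14, 6, 9, 13, 11, 1, 8, 7, 3, 12]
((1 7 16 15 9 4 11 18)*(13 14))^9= (1 7 16 15 9 4 11 18)(13 14)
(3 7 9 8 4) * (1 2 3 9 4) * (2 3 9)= (1 3 7 4 2 9 8)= [0, 3, 9, 7, 2, 5, 6, 4, 1, 8]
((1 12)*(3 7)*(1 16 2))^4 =((1 12 16 2)(3 7))^4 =(16)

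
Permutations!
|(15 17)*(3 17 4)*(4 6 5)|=6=|(3 17 15 6 5 4)|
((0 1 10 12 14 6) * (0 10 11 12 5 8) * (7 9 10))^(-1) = ((0 1 11 12 14 6 7 9 10 5 8))^(-1) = (0 8 5 10 9 7 6 14 12 11 1)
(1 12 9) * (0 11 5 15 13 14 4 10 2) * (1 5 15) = (0 11 15 13 14 4 10 2)(1 12 9 5) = [11, 12, 0, 3, 10, 1, 6, 7, 8, 5, 2, 15, 9, 14, 4, 13]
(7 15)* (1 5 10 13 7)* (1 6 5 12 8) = (1 12 8)(5 10 13 7 15 6) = [0, 12, 2, 3, 4, 10, 5, 15, 1, 9, 13, 11, 8, 7, 14, 6]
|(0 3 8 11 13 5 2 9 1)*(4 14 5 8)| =24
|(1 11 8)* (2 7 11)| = 5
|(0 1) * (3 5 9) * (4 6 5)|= 10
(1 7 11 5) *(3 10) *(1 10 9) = [0, 7, 2, 9, 4, 10, 6, 11, 8, 1, 3, 5] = (1 7 11 5 10 3 9)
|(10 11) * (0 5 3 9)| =|(0 5 3 9)(10 11)| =4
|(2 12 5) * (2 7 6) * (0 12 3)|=7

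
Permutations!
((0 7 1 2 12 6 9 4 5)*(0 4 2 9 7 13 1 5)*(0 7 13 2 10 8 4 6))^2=(0 12 2)(1 10 4 5 13 9 8 7 6)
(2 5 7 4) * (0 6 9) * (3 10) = (0 6 9)(2 5 7 4)(3 10) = [6, 1, 5, 10, 2, 7, 9, 4, 8, 0, 3]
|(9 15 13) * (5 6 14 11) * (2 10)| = 12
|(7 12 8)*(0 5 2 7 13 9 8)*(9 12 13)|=|(0 5 2 7 13 12)(8 9)|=6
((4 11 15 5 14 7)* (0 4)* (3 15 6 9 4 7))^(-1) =(0 7)(3 14 5 15)(4 9 6 11)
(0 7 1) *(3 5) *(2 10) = (0 7 1)(2 10)(3 5) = [7, 0, 10, 5, 4, 3, 6, 1, 8, 9, 2]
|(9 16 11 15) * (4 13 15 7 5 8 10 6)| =11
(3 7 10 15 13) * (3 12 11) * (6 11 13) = (3 7 10 15 6 11)(12 13) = [0, 1, 2, 7, 4, 5, 11, 10, 8, 9, 15, 3, 13, 12, 14, 6]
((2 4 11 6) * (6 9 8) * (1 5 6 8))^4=((1 5 6 2 4 11 9))^4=(1 4 5 11 6 9 2)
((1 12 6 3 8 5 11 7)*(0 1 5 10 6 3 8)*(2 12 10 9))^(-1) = ((0 1 10 6 8 9 2 12 3)(5 11 7))^(-1) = (0 3 12 2 9 8 6 10 1)(5 7 11)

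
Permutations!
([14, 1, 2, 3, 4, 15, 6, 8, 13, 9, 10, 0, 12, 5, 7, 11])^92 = (0 13)(5 14)(7 15)(8 11)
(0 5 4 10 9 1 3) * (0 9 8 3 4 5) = (1 4 10 8 3 9) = [0, 4, 2, 9, 10, 5, 6, 7, 3, 1, 8]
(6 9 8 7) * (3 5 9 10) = (3 5 9 8 7 6 10) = [0, 1, 2, 5, 4, 9, 10, 6, 7, 8, 3]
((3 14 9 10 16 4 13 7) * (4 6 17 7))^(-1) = ((3 14 9 10 16 6 17 7)(4 13))^(-1) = (3 7 17 6 16 10 9 14)(4 13)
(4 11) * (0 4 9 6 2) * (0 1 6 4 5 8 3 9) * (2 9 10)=(0 5 8 3 10 2 1 6 9 4 11)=[5, 6, 1, 10, 11, 8, 9, 7, 3, 4, 2, 0]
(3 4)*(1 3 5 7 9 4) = [0, 3, 2, 1, 5, 7, 6, 9, 8, 4] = (1 3)(4 5 7 9)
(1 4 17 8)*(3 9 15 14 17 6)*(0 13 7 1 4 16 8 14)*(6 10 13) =(0 6 3 9 15)(1 16 8 4 10 13 7)(14 17) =[6, 16, 2, 9, 10, 5, 3, 1, 4, 15, 13, 11, 12, 7, 17, 0, 8, 14]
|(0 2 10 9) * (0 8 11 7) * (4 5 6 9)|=10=|(0 2 10 4 5 6 9 8 11 7)|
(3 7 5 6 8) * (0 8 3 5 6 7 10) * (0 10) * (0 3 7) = (10)(0 8 5)(6 7) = [8, 1, 2, 3, 4, 0, 7, 6, 5, 9, 10]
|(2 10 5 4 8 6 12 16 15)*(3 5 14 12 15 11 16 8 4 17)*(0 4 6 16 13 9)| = 39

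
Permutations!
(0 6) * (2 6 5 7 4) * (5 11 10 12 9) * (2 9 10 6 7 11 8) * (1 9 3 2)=[8, 9, 7, 2, 3, 11, 0, 4, 1, 5, 12, 6, 10]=(0 8 1 9 5 11 6)(2 7 4 3)(10 12)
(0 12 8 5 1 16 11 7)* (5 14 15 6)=(0 12 8 14 15 6 5 1 16 11 7)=[12, 16, 2, 3, 4, 1, 5, 0, 14, 9, 10, 7, 8, 13, 15, 6, 11]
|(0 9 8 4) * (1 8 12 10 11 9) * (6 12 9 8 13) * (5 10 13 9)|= |(0 1 9 5 10 11 8 4)(6 12 13)|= 24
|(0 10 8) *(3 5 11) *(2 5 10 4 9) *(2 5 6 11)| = 10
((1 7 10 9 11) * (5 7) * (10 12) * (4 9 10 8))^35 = (1 12 9 5 8 11 7 4)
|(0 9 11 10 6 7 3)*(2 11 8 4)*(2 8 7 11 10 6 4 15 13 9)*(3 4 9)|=10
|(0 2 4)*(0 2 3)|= |(0 3)(2 4)|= 2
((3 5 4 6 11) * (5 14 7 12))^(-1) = ((3 14 7 12 5 4 6 11))^(-1) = (3 11 6 4 5 12 7 14)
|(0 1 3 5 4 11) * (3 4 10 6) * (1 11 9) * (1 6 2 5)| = |(0 11)(1 4 9 6 3)(2 5 10)| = 30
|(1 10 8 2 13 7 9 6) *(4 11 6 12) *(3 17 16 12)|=14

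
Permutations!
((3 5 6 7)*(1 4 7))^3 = (1 3)(4 5)(6 7)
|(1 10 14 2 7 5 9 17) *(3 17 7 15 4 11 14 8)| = |(1 10 8 3 17)(2 15 4 11 14)(5 9 7)| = 15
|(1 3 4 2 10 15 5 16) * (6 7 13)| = 24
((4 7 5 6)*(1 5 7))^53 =(7)(1 5 6 4)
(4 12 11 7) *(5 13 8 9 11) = [0, 1, 2, 3, 12, 13, 6, 4, 9, 11, 10, 7, 5, 8] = (4 12 5 13 8 9 11 7)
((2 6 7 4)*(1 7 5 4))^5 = ((1 7)(2 6 5 4))^5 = (1 7)(2 6 5 4)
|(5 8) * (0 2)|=2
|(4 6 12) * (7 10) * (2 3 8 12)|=6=|(2 3 8 12 4 6)(7 10)|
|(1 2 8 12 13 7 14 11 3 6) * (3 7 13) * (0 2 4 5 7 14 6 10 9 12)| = 60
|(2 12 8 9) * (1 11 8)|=|(1 11 8 9 2 12)|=6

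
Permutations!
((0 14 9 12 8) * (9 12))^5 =((0 14 12 8))^5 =(0 14 12 8)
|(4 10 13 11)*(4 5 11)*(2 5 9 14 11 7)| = |(2 5 7)(4 10 13)(9 14 11)| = 3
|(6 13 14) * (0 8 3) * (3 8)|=6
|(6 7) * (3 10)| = |(3 10)(6 7)| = 2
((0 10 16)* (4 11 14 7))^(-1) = ((0 10 16)(4 11 14 7))^(-1) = (0 16 10)(4 7 14 11)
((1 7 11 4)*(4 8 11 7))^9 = (1 4)(8 11) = ((1 4)(8 11))^9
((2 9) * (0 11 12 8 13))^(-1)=(0 13 8 12 11)(2 9)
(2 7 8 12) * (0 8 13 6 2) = (0 8 12)(2 7 13 6) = [8, 1, 7, 3, 4, 5, 2, 13, 12, 9, 10, 11, 0, 6]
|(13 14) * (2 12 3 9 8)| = 10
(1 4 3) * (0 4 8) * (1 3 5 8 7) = (0 4 5 8)(1 7) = [4, 7, 2, 3, 5, 8, 6, 1, 0]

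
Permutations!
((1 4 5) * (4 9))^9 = (1 9 4 5)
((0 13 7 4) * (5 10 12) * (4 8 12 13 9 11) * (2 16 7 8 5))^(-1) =(0 4 11 9)(2 12 8 13 10 5 7 16)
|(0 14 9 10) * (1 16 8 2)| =4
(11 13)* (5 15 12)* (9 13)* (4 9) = (4 9 13 11)(5 15 12) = [0, 1, 2, 3, 9, 15, 6, 7, 8, 13, 10, 4, 5, 11, 14, 12]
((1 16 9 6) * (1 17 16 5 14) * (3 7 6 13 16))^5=(1 14 5)(3 7 6 17)(9 16 13)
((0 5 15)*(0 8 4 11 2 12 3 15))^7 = ((0 5)(2 12 3 15 8 4 11))^7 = (15)(0 5)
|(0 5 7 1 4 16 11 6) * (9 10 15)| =|(0 5 7 1 4 16 11 6)(9 10 15)| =24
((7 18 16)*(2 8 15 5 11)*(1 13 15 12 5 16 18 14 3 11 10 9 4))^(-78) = (18)(1 10 8 3 16)(2 14 15 4 5)(7 13 9 12 11)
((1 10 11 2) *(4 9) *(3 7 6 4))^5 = (1 10 11 2)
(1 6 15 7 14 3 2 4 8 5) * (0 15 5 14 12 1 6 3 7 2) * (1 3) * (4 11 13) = (0 15 2 11 13 4 8 14 7 12 3)(5 6) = [15, 1, 11, 0, 8, 6, 5, 12, 14, 9, 10, 13, 3, 4, 7, 2]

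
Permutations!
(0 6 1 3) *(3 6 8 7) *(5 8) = (0 5 8 7 3)(1 6) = [5, 6, 2, 0, 4, 8, 1, 3, 7]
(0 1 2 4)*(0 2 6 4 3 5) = (0 1 6 4 2 3 5) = [1, 6, 3, 5, 2, 0, 4]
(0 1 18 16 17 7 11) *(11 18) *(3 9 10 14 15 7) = (0 1 11)(3 9 10 14 15 7 18 16 17) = [1, 11, 2, 9, 4, 5, 6, 18, 8, 10, 14, 0, 12, 13, 15, 7, 17, 3, 16]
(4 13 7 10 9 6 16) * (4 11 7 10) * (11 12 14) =(4 13 10 9 6 16 12 14 11 7) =[0, 1, 2, 3, 13, 5, 16, 4, 8, 6, 9, 7, 14, 10, 11, 15, 12]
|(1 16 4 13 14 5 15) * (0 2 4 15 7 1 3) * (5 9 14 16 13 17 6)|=12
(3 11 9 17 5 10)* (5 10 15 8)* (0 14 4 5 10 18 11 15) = (0 14 4 5)(3 15 8 10)(9 17 18 11) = [14, 1, 2, 15, 5, 0, 6, 7, 10, 17, 3, 9, 12, 13, 4, 8, 16, 18, 11]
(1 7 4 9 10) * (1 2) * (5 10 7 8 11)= (1 8 11 5 10 2)(4 9 7)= [0, 8, 1, 3, 9, 10, 6, 4, 11, 7, 2, 5]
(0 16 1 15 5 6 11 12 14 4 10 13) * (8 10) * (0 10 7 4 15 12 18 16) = (1 12 14 15 5 6 11 18 16)(4 8 7)(10 13) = [0, 12, 2, 3, 8, 6, 11, 4, 7, 9, 13, 18, 14, 10, 15, 5, 1, 17, 16]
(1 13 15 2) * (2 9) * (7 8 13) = (1 7 8 13 15 9 2) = [0, 7, 1, 3, 4, 5, 6, 8, 13, 2, 10, 11, 12, 15, 14, 9]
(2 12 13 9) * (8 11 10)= (2 12 13 9)(8 11 10)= [0, 1, 12, 3, 4, 5, 6, 7, 11, 2, 8, 10, 13, 9]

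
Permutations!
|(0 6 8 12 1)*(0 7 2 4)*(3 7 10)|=|(0 6 8 12 1 10 3 7 2 4)|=10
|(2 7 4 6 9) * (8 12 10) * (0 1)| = |(0 1)(2 7 4 6 9)(8 12 10)| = 30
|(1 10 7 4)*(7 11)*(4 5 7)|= 4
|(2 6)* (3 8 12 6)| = 5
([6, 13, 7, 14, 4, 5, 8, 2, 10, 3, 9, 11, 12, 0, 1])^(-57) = [14, 9, 7, 8, 4, 5, 1, 2, 13, 6, 0, 11, 12, 3, 10]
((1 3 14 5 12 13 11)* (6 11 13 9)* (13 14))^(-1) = (1 11 6 9 12 5 14 13 3) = ((1 3 13 14 5 12 9 6 11))^(-1)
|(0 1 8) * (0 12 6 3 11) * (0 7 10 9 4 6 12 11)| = 10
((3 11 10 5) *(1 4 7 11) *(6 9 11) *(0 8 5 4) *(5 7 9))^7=(4 10 11 9)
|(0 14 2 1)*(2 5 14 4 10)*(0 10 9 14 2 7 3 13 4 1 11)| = 12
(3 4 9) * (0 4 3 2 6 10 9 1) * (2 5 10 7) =(0 4 1)(2 6 7)(5 10 9) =[4, 0, 6, 3, 1, 10, 7, 2, 8, 5, 9]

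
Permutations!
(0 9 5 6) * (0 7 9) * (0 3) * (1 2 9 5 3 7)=(0 7 5 6 1 2 9 3)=[7, 2, 9, 0, 4, 6, 1, 5, 8, 3]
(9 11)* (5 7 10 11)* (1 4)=[0, 4, 2, 3, 1, 7, 6, 10, 8, 5, 11, 9]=(1 4)(5 7 10 11 9)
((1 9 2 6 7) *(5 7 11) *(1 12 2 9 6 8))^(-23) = ((1 6 11 5 7 12 2 8))^(-23) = (1 6 11 5 7 12 2 8)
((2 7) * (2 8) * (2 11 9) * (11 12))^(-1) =(2 9 11 12 8 7)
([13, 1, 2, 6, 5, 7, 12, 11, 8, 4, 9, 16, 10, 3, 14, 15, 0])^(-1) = (0 16 11 7 5 4 9 10 12 6 3 13)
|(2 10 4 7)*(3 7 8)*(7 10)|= |(2 7)(3 10 4 8)|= 4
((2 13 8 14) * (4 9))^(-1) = ((2 13 8 14)(4 9))^(-1) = (2 14 8 13)(4 9)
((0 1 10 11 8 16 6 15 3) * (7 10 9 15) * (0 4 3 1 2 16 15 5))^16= ((0 2 16 6 7 10 11 8 15 1 9 5)(3 4))^16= (0 7 15)(1 2 10)(5 6 8)(9 16 11)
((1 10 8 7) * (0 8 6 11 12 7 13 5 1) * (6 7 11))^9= (0 13 1 7 8 5 10)(11 12)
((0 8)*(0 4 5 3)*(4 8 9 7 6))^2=((0 9 7 6 4 5 3))^2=(0 7 4 3 9 6 5)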